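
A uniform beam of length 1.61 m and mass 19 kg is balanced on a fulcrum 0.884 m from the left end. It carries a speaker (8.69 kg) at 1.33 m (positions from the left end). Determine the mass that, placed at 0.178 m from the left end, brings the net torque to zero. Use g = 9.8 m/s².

Taking torques about the fulcrum (at 0.884 m from the left end):
Beam weight: 19 × 9.8 = 186.2 N down at 0.805 m → arm 0.079 m, τ = 186.2 × 0.079 = 14.71 N·m counterclockwise.
Speaker: 8.69 × 9.8 = 85.16 N down at 1.33 m → arm 0.446 m, τ = 85.16 × 0.446 = 37.98 N·m clockwise.
Net moment of known loads = 23.27 N·m clockwise.
An unknown mass m at 0.178 m has arm 0.706 m; its moment is m·g·0.706 counterclockwise.
Balancing moments: m × 9.8 × 0.706 = 23.27, giving m = 23.27 / (9.8 × 0.706) = 3.36 kg.

m ≈ 3.36 kg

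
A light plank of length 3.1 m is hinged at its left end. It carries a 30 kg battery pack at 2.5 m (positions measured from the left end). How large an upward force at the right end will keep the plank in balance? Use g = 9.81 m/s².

F ≈ 237 N

Taking torques about the left end:
Battery pack: 30 × 9.81 = 294.3 N down at 2.5 m → arm 2.5 m, τ = 294.3 × 2.5 = 735.8 N·m clockwise.
Net moment of the loads = 735.8 N·m clockwise.
The upward force F acts at the right end, arm 3.1 m, giving F × 3.1 counterclockwise.
Στ = 0 ⇒ F × 3.1 = 735.8 ⇒ F = 735.8 / 3.1 = 237 N.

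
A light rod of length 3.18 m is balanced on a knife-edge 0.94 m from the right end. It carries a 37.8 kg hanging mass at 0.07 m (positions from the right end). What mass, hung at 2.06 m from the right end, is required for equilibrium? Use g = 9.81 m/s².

Choose the knife-edge (at 0.94 m from the right end) as the axis so the support reaction has zero arm there.
Hanging mass: 37.8 × 9.81 = 370.8 N down at 0.07 m → arm 0.87 m, τ = 370.8 × 0.87 = 322.6 N·m clockwise.
Net moment of known loads = 322.6 N·m clockwise.
An unknown mass m at 2.06 m has arm 1.12 m; its moment is m·g·1.12 counterclockwise.
Setting net torque to zero: m × 9.81 × 1.12 = 322.6 → m = 322.6 / (9.81 × 1.12) = 29.4 kg.

m ≈ 29.4 kg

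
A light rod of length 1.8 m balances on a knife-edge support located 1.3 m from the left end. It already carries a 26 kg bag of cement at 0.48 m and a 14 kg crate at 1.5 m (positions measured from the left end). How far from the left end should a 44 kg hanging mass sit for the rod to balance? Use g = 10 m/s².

Taking torques about the knife-edge support (at 1.3 m from the left end):
Bag of cement: 26 × 10 = 260 N down at 0.48 m → arm 0.82 m, τ = 260 × 0.82 = 213.2 N·m counterclockwise.
Crate: 14 × 10 = 140 N down at 1.5 m → arm 0.2 m, τ = 140 × 0.2 = 28 N·m clockwise.
Net moment of existing loads = 185.2 N·m counterclockwise.
The hanging mass weighs 44 × 10 = 440 N and must supply an equal clockwise moment, so its lever arm about the knife-edge support is 185.2 / 440 = 0.421 m.
That puts it at 1.3 + 0.421 = 1.72 m from the left end.

x ≈ 1.72 m from the left end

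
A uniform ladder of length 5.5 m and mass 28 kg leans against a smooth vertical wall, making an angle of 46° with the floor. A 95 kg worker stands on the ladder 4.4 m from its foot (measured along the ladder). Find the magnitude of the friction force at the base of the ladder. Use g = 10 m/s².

f ≈ 869 N

Sum moments about the foot of the ladder (the floor normal and friction both act there and drop out).
Ladder weight 28×10 = 280 N acts at 2.75 m along the ladder; its horizontal arm is 2.75·cos46° = 1.91 m → τ = 534.8 N·m clockwise.
Worker: 95×10 = 950 N at 4.4 m → arm 3.056 m → τ = 2903 N·m clockwise.
Wall normal N acts horizontally at the top; its moment arm is the height L sinθ = 5.5·sin46° = 3.956 m, counterclockwise.
Στ = 0 ⇒ N × 3.956 = 3438 ⇒ N = 869 N.
ΣFx = 0: friction at the foot balances the wall's push, so f = N_wall = 869 N.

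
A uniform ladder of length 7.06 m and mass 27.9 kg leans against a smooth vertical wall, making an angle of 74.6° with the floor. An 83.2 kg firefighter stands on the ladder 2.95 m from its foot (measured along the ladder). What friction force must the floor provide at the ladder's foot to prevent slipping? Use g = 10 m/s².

About the foot of the ladder:
Ladder weight 27.9×10 = 279 N acts at 3.53 m along the ladder; its horizontal arm is 3.53·cos74.6° = 0.9374 m → τ = 261.5 N·m clockwise.
Firefighter: 83.2×10 = 832 N at 2.95 m → arm 0.7834 m → τ = 651.8 N·m clockwise.
Wall normal N acts horizontally at the top; its moment arm is the height L sinθ = 7.06·sin74.6° = 6.807 m, counterclockwise.
Setting net torque to zero: N × 6.807 = 913.3 → N = 134 N.
ΣFx = 0: friction at the foot balances the wall's push, so f = N_wall = 134 N.

f ≈ 134 N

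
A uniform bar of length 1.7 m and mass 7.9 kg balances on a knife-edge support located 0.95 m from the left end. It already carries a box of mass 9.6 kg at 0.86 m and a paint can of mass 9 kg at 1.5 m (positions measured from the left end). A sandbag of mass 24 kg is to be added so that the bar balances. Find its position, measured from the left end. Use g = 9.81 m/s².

About the knife-edge support (at 0.95 m from the left end):
Beam weight: 7.9 × 9.81 = 77.5 N down at 0.85 m → arm 0.1 m, τ = 77.5 × 0.1 = 7.75 N·m counterclockwise.
Box: 9.6 × 9.81 = 94.18 N down at 0.86 m → arm 0.09 m, τ = 94.18 × 0.09 = 8.476 N·m counterclockwise.
Paint can: 9 × 9.81 = 88.29 N down at 1.5 m → arm 0.55 m, τ = 88.29 × 0.55 = 48.56 N·m clockwise.
Net moment of existing loads = 32.33 N·m clockwise.
The sandbag weighs 24 × 9.81 = 235.4 N and must supply an equal counterclockwise moment, so its lever arm about the knife-edge support is 32.33 / 235.4 = 0.137 m.
That puts it at 0.95 − 0.137 = 0.813 m from the left end.

x ≈ 0.813 m from the left end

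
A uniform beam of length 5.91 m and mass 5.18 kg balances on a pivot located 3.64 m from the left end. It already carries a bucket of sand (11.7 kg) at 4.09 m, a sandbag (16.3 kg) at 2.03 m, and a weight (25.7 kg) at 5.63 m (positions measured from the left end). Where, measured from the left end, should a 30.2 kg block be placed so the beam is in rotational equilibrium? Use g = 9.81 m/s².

Choose the pivot (at 3.64 m from the left end) as the axis so the support reaction has zero arm there.
Beam weight: 5.18 × 9.81 = 50.82 N down at 2.955 m → arm 0.685 m, τ = 50.82 × 0.685 = 34.81 N·m counterclockwise.
Bucket of sand: 11.7 × 9.81 = 114.8 N down at 4.09 m → arm 0.45 m, τ = 114.8 × 0.45 = 51.66 N·m clockwise.
Sandbag: 16.3 × 9.81 = 159.9 N down at 2.03 m → arm 1.61 m, τ = 159.9 × 1.61 = 257.4 N·m counterclockwise.
Weight: 25.7 × 9.81 = 252.1 N down at 5.63 m → arm 1.99 m, τ = 252.1 × 1.99 = 501.7 N·m clockwise.
Net moment of existing loads = 261.1 N·m clockwise.
The block weighs 30.2 × 9.81 = 296.3 N and must supply an equal counterclockwise moment, so its lever arm about the pivot is 261.1 / 296.3 = 0.881 m.
That puts it at 3.64 − 0.881 = 2.76 m from the left end.

x ≈ 2.76 m from the left end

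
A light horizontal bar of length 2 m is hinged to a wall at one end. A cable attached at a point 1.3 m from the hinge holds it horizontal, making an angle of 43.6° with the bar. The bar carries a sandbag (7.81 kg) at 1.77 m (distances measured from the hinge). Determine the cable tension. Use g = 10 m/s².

Choose the hinge as the axis so the unknown hinge reaction has zero arm there.
Sandbag: 7.81 × 10 = 78.1 N down at 1.77 m → arm 1.77 m, τ = 78.1 × 1.77 = 138.2 N·m clockwise.
Total clockwise load moment = 138.2 N·m.
The cable tension T acts at 1.3 m; only its component perpendicular to the bar, T sinθ, produces torque. sin 43.6° = 0.6896.
Balancing moments: T × 1.3 × 0.6896 = 138.2, giving T = 138.2 / 0.8965 = 154 N.

T ≈ 154 N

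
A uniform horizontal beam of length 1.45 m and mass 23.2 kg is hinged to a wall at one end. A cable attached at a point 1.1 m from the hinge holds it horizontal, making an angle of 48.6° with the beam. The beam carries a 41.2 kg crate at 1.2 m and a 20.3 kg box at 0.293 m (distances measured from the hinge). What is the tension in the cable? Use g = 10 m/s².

Take moments about the hinge.
Beam weight: 23.2 × 10 = 232 N down at 0.725 m → arm 0.725 m, τ = 232 × 0.725 = 168.2 N·m clockwise.
Crate: 41.2 × 10 = 412 N down at 1.2 m → arm 1.2 m, τ = 412 × 1.2 = 494.4 N·m clockwise.
Box: 20.3 × 10 = 203 N down at 0.293 m → arm 0.293 m, τ = 203 × 0.293 = 59.48 N·m clockwise.
Total clockwise load moment = 722.1 N·m.
The cable tension T acts at 1.1 m; only its component perpendicular to the beam, T sinθ, produces torque. sin 48.6° = 0.7501.
For rotational equilibrium, T × 1.1 × 0.7501 = 722.1, so T = 722.1 / 0.8251 = 875 N.

T ≈ 875 N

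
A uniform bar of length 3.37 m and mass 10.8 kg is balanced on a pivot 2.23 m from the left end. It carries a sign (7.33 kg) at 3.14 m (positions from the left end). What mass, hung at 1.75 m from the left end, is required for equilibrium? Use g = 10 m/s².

Choose the pivot (at 2.23 m from the left end) as the axis so the support reaction has zero arm there.
Beam weight: 10.8 × 10 = 108 N down at 1.685 m → arm 0.545 m, τ = 108 × 0.545 = 58.86 N·m counterclockwise.
Sign: 7.33 × 10 = 73.3 N down at 3.14 m → arm 0.91 m, τ = 73.3 × 0.91 = 66.7 N·m clockwise.
Net moment of known loads = 7.84 N·m clockwise.
An unknown mass m at 1.75 m has arm 0.48 m; its moment is m·g·0.48 counterclockwise.
Setting net torque to zero: m × 10 × 0.48 = 7.84 → m = 7.84 / (10 × 0.48) = 1.63 kg.

m ≈ 1.63 kg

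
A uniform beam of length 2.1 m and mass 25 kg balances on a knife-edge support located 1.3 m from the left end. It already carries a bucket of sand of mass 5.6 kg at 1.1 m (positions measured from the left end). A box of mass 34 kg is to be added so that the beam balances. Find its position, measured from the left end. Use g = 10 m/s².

x ≈ 1.52 m from the left end

Take moments about the knife-edge support (at 1.3 m from the left end).
Beam weight: 25 × 10 = 250 N down at 1.05 m → arm 0.25 m, τ = 250 × 0.25 = 62.5 N·m counterclockwise.
Bucket of sand: 5.6 × 10 = 56 N down at 1.1 m → arm 0.2 m, τ = 56 × 0.2 = 11.2 N·m counterclockwise.
Net moment of existing loads = 73.7 N·m counterclockwise.
The box weighs 34 × 10 = 340 N and must supply an equal clockwise moment, so its lever arm about the knife-edge support is 73.7 / 340 = 0.217 m.
That puts it at 1.3 + 0.217 = 1.52 m from the left end.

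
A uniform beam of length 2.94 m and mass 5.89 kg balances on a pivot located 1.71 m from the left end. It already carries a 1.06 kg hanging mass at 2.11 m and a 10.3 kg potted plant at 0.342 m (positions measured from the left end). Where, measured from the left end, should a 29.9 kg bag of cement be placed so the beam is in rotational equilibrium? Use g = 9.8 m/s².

Sum moments about the pivot (at 1.71 m from the left end) (the support reaction has zero arm there).
Beam weight: 5.89 × 9.8 = 57.72 N down at 1.47 m → arm 0.24 m, τ = 57.72 × 0.24 = 13.85 N·m counterclockwise.
Hanging mass: 1.06 × 9.8 = 10.39 N down at 2.11 m → arm 0.4 m, τ = 10.39 × 0.4 = 4.156 N·m clockwise.
Potted plant: 10.3 × 9.8 = 100.9 N down at 0.342 m → arm 1.368 m, τ = 100.9 × 1.368 = 138 N·m counterclockwise.
Net moment of existing loads = 147.7 N·m counterclockwise.
The bag of cement weighs 29.9 × 9.8 = 293 N and must supply an equal clockwise moment, so its lever arm about the pivot is 147.7 / 293 = 0.504 m.
That puts it at 1.71 + 0.504 = 2.21 m from the left end.

x ≈ 2.21 m from the left end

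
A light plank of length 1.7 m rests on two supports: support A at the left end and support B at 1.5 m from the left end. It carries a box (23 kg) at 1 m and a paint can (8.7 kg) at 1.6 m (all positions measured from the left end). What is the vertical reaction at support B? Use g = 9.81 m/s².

R_B ≈ 241 N

Taking torques about support A:
Box: 23 × 9.81 = 225.6 N down at 1 m → arm 1 m, τ = 225.6 × 1 = 225.6 N·m clockwise.
Paint can: 8.7 × 9.81 = 85.35 N down at 1.6 m → arm 1.6 m, τ = 85.35 × 1.6 = 136.6 N·m clockwise.
Net load moment about support A = 362.2 N·m clockwise.
Reaction R at support B is upward at 1.5 m, arm 1.5 m → moment R × 1.5 counterclockwise.
For rotational equilibrium, R × 1.5 = 362.2, so R = 241 N.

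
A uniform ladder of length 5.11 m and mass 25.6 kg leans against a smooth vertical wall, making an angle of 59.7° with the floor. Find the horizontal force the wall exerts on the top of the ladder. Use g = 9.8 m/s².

N_wall ≈ 73.3 N

Sum moments about the foot of the ladder (the floor normal and friction both act there and drop out).
Ladder weight 25.6×9.8 = 250.9 N acts at 2.555 m along the ladder; its horizontal arm is 2.555·cos59.7° = 1.289 m → τ = 323.4 N·m clockwise.
Wall normal N acts horizontally at the top; its moment arm is the height L sinθ = 5.11·sin59.7° = 4.412 m, counterclockwise.
For rotational equilibrium, N × 4.412 = 323.4, so N = 73.3 N.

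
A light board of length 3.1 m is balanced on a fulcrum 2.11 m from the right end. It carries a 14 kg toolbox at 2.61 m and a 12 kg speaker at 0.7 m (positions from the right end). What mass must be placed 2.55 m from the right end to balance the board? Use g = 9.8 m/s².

About the fulcrum (at 2.11 m from the right end):
Toolbox: 14 × 9.8 = 137.2 N down at 2.61 m → arm 0.5 m, τ = 137.2 × 0.5 = 68.6 N·m counterclockwise.
Speaker: 12 × 9.8 = 117.6 N down at 0.7 m → arm 1.41 m, τ = 117.6 × 1.41 = 165.8 N·m clockwise.
Net moment of known loads = 97.2 N·m clockwise.
An unknown mass m at 2.55 m has arm 0.44 m; its moment is m·g·0.44 counterclockwise.
Στ = 0 ⇒ m × 9.8 × 0.44 = 97.2 ⇒ m = 97.2 / (9.8 × 0.44) = 22.5 kg.

m ≈ 22.5 kg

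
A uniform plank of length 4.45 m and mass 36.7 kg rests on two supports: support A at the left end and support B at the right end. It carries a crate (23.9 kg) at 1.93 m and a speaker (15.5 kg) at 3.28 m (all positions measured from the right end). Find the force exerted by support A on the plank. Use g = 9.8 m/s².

R_A ≈ 393 N

Choose support B as the axis so its reaction then has zero moment arm.
Beam weight: 36.7 × 9.8 = 359.7 N down at 2.225 m → arm 2.225 m, τ = 359.7 × 2.225 = 800.3 N·m counterclockwise.
Crate: 23.9 × 9.8 = 234.2 N down at 1.93 m → arm 1.93 m, τ = 234.2 × 1.93 = 452 N·m counterclockwise.
Speaker: 15.5 × 9.8 = 151.9 N down at 3.28 m → arm 3.28 m, τ = 151.9 × 3.28 = 498.2 N·m counterclockwise.
Net load moment about support B = 1750 N·m counterclockwise.
Reaction R at support A is upward at 4.45 m, arm 4.45 m → moment R × 4.45 clockwise.
Στ = 0 ⇒ R × 4.45 = 1750 ⇒ R = 393 N.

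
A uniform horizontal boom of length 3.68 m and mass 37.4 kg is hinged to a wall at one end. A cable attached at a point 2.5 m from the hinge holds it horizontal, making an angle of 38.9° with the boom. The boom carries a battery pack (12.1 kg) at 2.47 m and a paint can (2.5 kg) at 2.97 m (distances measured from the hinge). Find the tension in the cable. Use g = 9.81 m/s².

Sum moments about the hinge (the unknown hinge reaction has zero arm there).
Beam weight: 37.4 × 9.81 = 366.9 N down at 1.84 m → arm 1.84 m, τ = 366.9 × 1.84 = 675.1 N·m clockwise.
Battery pack: 12.1 × 9.81 = 118.7 N down at 2.47 m → arm 2.47 m, τ = 118.7 × 2.47 = 293.2 N·m clockwise.
Paint can: 2.5 × 9.81 = 24.53 N down at 2.97 m → arm 2.97 m, τ = 24.53 × 2.97 = 72.85 N·m clockwise.
Total clockwise load moment = 1041 N·m.
The cable tension T acts at 2.5 m; only its component perpendicular to the boom, T sinθ, produces torque. sin 38.9° = 0.628.
Balancing moments: T × 2.5 × 0.628 = 1041, giving T = 1041 / 1.57 = 663 N.

T ≈ 663 N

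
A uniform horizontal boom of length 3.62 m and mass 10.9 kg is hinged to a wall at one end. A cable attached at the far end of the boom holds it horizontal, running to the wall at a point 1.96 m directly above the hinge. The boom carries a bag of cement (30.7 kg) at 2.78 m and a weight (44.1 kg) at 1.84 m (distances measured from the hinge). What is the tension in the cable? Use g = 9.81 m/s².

T ≈ 1060 N

Choose the hinge as the axis so the unknown hinge reaction has zero arm there.
Beam weight: 10.9 × 9.81 = 106.9 N down at 1.81 m → arm 1.81 m, τ = 106.9 × 1.81 = 193.5 N·m clockwise.
Bag of cement: 30.7 × 9.81 = 301.2 N down at 2.78 m → arm 2.78 m, τ = 301.2 × 2.78 = 837.3 N·m clockwise.
Weight: 44.1 × 9.81 = 432.6 N down at 1.84 m → arm 1.84 m, τ = 432.6 × 1.84 = 796 N·m clockwise.
Total clockwise load moment = 1827 N·m.
The cable tension T acts at 3.62 m; only its component perpendicular to the boom, T sinθ, produces torque. sinθ = h/√(h²+d²) = 1.96/√(1.96²+3.62²) = 0.4761.
Balancing moments: T × 3.62 × 0.4761 = 1827, giving T = 1827 / 1.723 = 1060 N.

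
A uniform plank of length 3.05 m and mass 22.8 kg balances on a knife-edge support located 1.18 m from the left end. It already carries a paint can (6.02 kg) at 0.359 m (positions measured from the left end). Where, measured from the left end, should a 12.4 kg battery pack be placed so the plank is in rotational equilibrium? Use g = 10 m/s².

x ≈ 0.944 m from the left end

Taking torques about the knife-edge support (at 1.18 m from the left end):
Beam weight: 22.8 × 10 = 228 N down at 1.525 m → arm 0.345 m, τ = 228 × 0.345 = 78.66 N·m clockwise.
Paint can: 6.02 × 10 = 60.2 N down at 0.359 m → arm 0.821 m, τ = 60.2 × 0.821 = 49.42 N·m counterclockwise.
Net moment of existing loads = 29.24 N·m clockwise.
The battery pack weighs 12.4 × 10 = 124 N and must supply an equal counterclockwise moment, so its lever arm about the knife-edge support is 29.24 / 124 = 0.236 m.
That puts it at 1.18 − 0.236 = 0.944 m from the left end.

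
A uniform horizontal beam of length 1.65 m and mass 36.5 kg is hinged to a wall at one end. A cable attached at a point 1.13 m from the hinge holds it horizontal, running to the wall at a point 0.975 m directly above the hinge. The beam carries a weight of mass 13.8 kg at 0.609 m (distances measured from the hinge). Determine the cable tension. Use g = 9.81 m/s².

T ≈ 512 N

Take moments about the hinge.
Beam weight: 36.5 × 9.81 = 358.1 N down at 0.825 m → arm 0.825 m, τ = 358.1 × 0.825 = 295.4 N·m clockwise.
Weight: 13.8 × 9.81 = 135.4 N down at 0.609 m → arm 0.609 m, τ = 135.4 × 0.609 = 82.46 N·m clockwise.
Total clockwise load moment = 377.9 N·m.
The cable tension T acts at 1.13 m; only its component perpendicular to the beam, T sinθ, produces torque. sinθ = h/√(h²+d²) = 0.975/√(0.975²+1.13²) = 0.6533.
Balancing moments: T × 1.13 × 0.6533 = 377.9, giving T = 377.9 / 0.7382 = 512 N.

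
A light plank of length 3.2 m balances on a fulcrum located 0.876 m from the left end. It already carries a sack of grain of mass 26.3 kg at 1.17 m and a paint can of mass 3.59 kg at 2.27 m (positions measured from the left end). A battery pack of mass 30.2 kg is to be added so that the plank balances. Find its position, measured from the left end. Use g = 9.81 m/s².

x ≈ 0.454 m from the left end

Taking torques about the fulcrum (at 0.876 m from the left end):
Sack of grain: 26.3 × 9.81 = 258 N down at 1.17 m → arm 0.294 m, τ = 258 × 0.294 = 75.85 N·m clockwise.
Paint can: 3.59 × 9.81 = 35.22 N down at 2.27 m → arm 1.394 m, τ = 35.22 × 1.394 = 49.1 N·m clockwise.
Net moment of existing loads = 124.9 N·m clockwise.
The battery pack weighs 30.2 × 9.81 = 296.3 N and must supply an equal counterclockwise moment, so its lever arm about the fulcrum is 124.9 / 296.3 = 0.422 m.
That puts it at 0.876 − 0.422 = 0.454 m from the left end.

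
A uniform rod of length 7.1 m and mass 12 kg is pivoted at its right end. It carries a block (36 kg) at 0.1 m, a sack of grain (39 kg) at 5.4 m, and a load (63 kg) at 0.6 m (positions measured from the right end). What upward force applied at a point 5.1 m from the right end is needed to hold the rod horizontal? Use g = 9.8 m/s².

F ≈ 566 N

Choose the right end as the axis so the unknown pivot reaction has zero arm there.
Beam weight: 12 × 9.8 = 117.6 N down at 3.55 m → arm 3.55 m, τ = 117.6 × 3.55 = 417.5 N·m counterclockwise.
Block: 36 × 9.8 = 352.8 N down at 0.1 m → arm 0.1 m, τ = 352.8 × 0.1 = 35.28 N·m counterclockwise.
Sack of grain: 39 × 9.8 = 382.2 N down at 5.4 m → arm 5.4 m, τ = 382.2 × 5.4 = 2064 N·m counterclockwise.
Load: 63 × 9.8 = 617.4 N down at 0.6 m → arm 0.6 m, τ = 617.4 × 0.6 = 370.4 N·m counterclockwise.
Net moment of the loads = 2887 N·m counterclockwise.
The upward force F acts at a point 5.1 m from the right end, arm 5.1 m, giving F × 5.1 clockwise.
For rotational equilibrium, F × 5.1 = 2887, so F = 2887 / 5.1 = 566 N.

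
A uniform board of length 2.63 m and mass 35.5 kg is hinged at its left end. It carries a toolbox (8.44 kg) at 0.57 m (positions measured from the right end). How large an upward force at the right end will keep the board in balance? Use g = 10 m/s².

Take moments about the left end.
Beam weight: 35.5 × 10 = 355 N down at 1.315 m → arm 1.315 m, τ = 355 × 1.315 = 466.8 N·m clockwise.
Toolbox: 8.44 × 10 = 84.4 N down at 0.57 m → arm 2.06 m, τ = 84.4 × 2.06 = 173.9 N·m clockwise.
Net moment of the loads = 640.7 N·m clockwise.
The upward force F acts at the right end, arm 2.63 m, giving F × 2.63 counterclockwise.
Στ = 0 ⇒ F × 2.63 = 640.7 ⇒ F = 640.7 / 2.63 = 244 N.

F ≈ 244 N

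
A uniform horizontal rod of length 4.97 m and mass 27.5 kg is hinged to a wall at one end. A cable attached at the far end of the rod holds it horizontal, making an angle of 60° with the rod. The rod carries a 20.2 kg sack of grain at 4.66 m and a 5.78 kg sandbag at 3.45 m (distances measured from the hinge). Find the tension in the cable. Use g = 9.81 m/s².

Sum moments about the hinge (the unknown hinge reaction has zero arm there).
Beam weight: 27.5 × 9.81 = 269.8 N down at 2.485 m → arm 2.485 m, τ = 269.8 × 2.485 = 670.5 N·m clockwise.
Sack of grain: 20.2 × 9.81 = 198.2 N down at 4.66 m → arm 4.66 m, τ = 198.2 × 4.66 = 923.6 N·m clockwise.
Sandbag: 5.78 × 9.81 = 56.7 N down at 3.45 m → arm 3.45 m, τ = 56.7 × 3.45 = 195.6 N·m clockwise.
Total clockwise load moment = 1790 N·m.
The cable tension T acts at 4.97 m; only its component perpendicular to the rod, T sinθ, produces torque. sin 60° = 0.866.
Setting net torque to zero: T × 4.97 × 0.866 = 1790 → T = 1790 / 4.304 = 416 N.

T ≈ 416 N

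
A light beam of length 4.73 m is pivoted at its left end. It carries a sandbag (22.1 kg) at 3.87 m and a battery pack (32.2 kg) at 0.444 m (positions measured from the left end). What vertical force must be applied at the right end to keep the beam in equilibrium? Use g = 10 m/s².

Choose the left end as the axis so the unknown pivot reaction has zero arm there.
Sandbag: 22.1 × 10 = 221 N down at 3.87 m → arm 3.87 m, τ = 221 × 3.87 = 855.3 N·m clockwise.
Battery pack: 32.2 × 10 = 322 N down at 0.444 m → arm 0.444 m, τ = 322 × 0.444 = 143 N·m clockwise.
Net moment of the loads = 998.3 N·m clockwise.
The upward force F acts at the right end, arm 4.73 m, giving F × 4.73 counterclockwise.
Στ = 0 ⇒ F × 4.73 = 998.3 ⇒ F = 998.3 / 4.73 = 211 N.

F ≈ 211 N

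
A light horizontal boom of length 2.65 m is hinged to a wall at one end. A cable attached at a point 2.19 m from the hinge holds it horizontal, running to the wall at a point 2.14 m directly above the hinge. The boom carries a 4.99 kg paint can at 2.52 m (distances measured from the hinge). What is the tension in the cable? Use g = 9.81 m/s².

Take moments about the hinge.
Paint can: 4.99 × 9.81 = 48.95 N down at 2.52 m → arm 2.52 m, τ = 48.95 × 2.52 = 123.4 N·m clockwise.
Total clockwise load moment = 123.4 N·m.
The cable tension T acts at 2.19 m; only its component perpendicular to the boom, T sinθ, produces torque. sinθ = h/√(h²+d²) = 2.14/√(2.14²+2.19²) = 0.6989.
For rotational equilibrium, T × 2.19 × 0.6989 = 123.4, so T = 123.4 / 1.531 = 80.6 N.

T ≈ 80.6 N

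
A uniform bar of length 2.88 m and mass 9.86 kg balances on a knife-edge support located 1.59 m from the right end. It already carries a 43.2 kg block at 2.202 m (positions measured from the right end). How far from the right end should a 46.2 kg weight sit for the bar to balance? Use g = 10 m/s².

x ≈ 1.05 m from the right end

Take moments about the knife-edge support (at 1.59 m from the right end).
Beam weight: 9.86 × 10 = 98.6 N down at 1.44 m → arm 0.15 m, τ = 98.6 × 0.15 = 14.79 N·m clockwise.
Block: 43.2 × 10 = 432 N down at 2.202 m → arm 0.612 m, τ = 432 × 0.612 = 264.4 N·m counterclockwise.
Net moment of existing loads = 249.6 N·m counterclockwise.
The weight weighs 46.2 × 10 = 462 N and must supply an equal clockwise moment, so its lever arm about the knife-edge support is 249.6 / 462 = 0.54 m.
That puts it at 1.59 − 0.54 = 1.05 m from the right end.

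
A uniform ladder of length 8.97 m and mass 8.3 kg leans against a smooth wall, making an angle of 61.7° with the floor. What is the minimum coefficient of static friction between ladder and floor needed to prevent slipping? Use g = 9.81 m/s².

μ_min ≈ 0.269

Choose the foot of the ladder as the axis so the floor normal and friction both act there and drop out.
Ladder weight 8.3×9.81 = 81.42 N acts at 4.485 m along the ladder; its horizontal arm is 4.485·cos61.7° = 2.126 m → τ = 173.1 N·m clockwise.
Wall normal N acts horizontally at the top; its moment arm is the height L sinθ = 8.97·sin61.7° = 7.898 m, counterclockwise.
Balancing moments: N × 7.898 = 173.1, giving N = 21.92 N.
ΣFx = 0 ⇒ f = N_wall = 21.92 N. ΣFy = 0 ⇒ N_floor = 81.42 N.
μ_min = f / N_floor = 21.92 / 81.42 = 0.269.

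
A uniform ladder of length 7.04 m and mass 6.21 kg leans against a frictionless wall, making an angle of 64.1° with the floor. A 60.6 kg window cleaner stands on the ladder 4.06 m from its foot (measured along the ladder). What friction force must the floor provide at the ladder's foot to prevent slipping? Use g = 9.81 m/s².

Take moments about the foot of the ladder.
Ladder weight 6.21×9.81 = 60.92 N acts at 3.52 m along the ladder; its horizontal arm is 3.52·cos64.1° = 1.538 m → τ = 93.69 N·m clockwise.
Window cleaner: 60.6×9.81 = 594.5 N at 4.06 m → arm 1.773 m → τ = 1054 N·m clockwise.
Wall normal N acts horizontally at the top; its moment arm is the height L sinθ = 7.04·sin64.1° = 6.333 m, counterclockwise.
Στ = 0 ⇒ N × 6.333 = 1148 ⇒ N = 181 N.
ΣFx = 0: friction at the foot balances the wall's push, so f = N_wall = 181 N.

f ≈ 181 N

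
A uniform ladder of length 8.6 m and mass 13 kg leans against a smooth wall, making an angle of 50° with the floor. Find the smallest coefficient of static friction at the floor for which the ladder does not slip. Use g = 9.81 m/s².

μ_min ≈ 0.42

Taking torques about the foot of the ladder:
Ladder weight 13×9.81 = 127.5 N acts at 4.3 m along the ladder; its horizontal arm is 4.3·cos50° = 2.764 m → τ = 352.4 N·m clockwise.
Wall normal N acts horizontally at the top; its moment arm is the height L sinθ = 8.6·sin50° = 6.588 m, counterclockwise.
Balancing moments: N × 6.588 = 352.4, giving N = 53.49 N.
ΣFx = 0 ⇒ f = N_wall = 53.49 N. ΣFy = 0 ⇒ N_floor = 127.5 N.
μ_min = f / N_floor = 53.49 / 127.5 = 0.42.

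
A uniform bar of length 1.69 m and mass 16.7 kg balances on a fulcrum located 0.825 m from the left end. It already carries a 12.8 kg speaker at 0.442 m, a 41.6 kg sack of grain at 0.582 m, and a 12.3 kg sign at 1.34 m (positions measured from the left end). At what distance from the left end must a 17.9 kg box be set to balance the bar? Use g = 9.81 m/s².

Sum moments about the fulcrum (at 0.825 m from the left end) (the support reaction has zero arm there).
Beam weight: 16.7 × 9.81 = 163.8 N down at 0.845 m → arm 0.02 m, τ = 163.8 × 0.02 = 3.276 N·m clockwise.
Speaker: 12.8 × 9.81 = 125.6 N down at 0.442 m → arm 0.383 m, τ = 125.6 × 0.383 = 48.1 N·m counterclockwise.
Sack of grain: 41.6 × 9.81 = 408.1 N down at 0.582 m → arm 0.243 m, τ = 408.1 × 0.243 = 99.17 N·m counterclockwise.
Sign: 12.3 × 9.81 = 120.7 N down at 1.34 m → arm 0.515 m, τ = 120.7 × 0.515 = 62.16 N·m clockwise.
Net moment of existing loads = 81.83 N·m counterclockwise.
The box weighs 17.9 × 9.81 = 175.6 N and must supply an equal clockwise moment, so its lever arm about the fulcrum is 81.83 / 175.6 = 0.466 m.
That puts it at 0.825 + 0.466 = 1.29 m from the left end.

x ≈ 1.29 m from the left end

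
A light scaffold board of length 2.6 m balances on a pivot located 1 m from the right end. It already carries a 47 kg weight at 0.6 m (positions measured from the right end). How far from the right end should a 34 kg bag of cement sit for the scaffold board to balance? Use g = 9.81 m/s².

Taking torques about the pivot (at 1 m from the right end):
Weight: 47 × 9.81 = 461.1 N down at 0.6 m → arm 0.4 m, τ = 461.1 × 0.4 = 184.4 N·m clockwise.
Net moment of existing loads = 184.4 N·m clockwise.
The bag of cement weighs 34 × 9.81 = 333.5 N and must supply an equal counterclockwise moment, so its lever arm about the pivot is 184.4 / 333.5 = 0.553 m.
That puts it at 1 + 0.553 = 1.55 m from the right end.

x ≈ 1.55 m from the right end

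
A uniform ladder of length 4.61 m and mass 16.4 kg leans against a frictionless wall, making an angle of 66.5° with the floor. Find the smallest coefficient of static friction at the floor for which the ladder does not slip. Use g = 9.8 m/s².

About the foot of the ladder:
Ladder weight 16.4×9.8 = 160.7 N acts at 2.305 m along the ladder; its horizontal arm is 2.305·cos66.5° = 0.9191 m → τ = 147.7 N·m clockwise.
Wall normal N acts horizontally at the top; its moment arm is the height L sinθ = 4.61·sin66.5° = 4.228 m, counterclockwise.
For rotational equilibrium, N × 4.228 = 147.7, so N = 34.93 N.
ΣFx = 0 ⇒ f = N_wall = 34.93 N. ΣFy = 0 ⇒ N_floor = 160.7 N.
μ_min = f / N_floor = 34.93 / 160.7 = 0.217.

μ_min ≈ 0.217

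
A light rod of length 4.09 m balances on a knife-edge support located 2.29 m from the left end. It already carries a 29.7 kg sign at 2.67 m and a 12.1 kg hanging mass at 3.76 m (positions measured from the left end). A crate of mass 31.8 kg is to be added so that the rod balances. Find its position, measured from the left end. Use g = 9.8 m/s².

x ≈ 1.38 m from the left end

About the knife-edge support (at 2.29 m from the left end):
Sign: 29.7 × 9.8 = 291.1 N down at 2.67 m → arm 0.38 m, τ = 291.1 × 0.38 = 110.6 N·m clockwise.
Hanging mass: 12.1 × 9.8 = 118.6 N down at 3.76 m → arm 1.47 m, τ = 118.6 × 1.47 = 174.3 N·m clockwise.
Net moment of existing loads = 284.9 N·m clockwise.
The crate weighs 31.8 × 9.8 = 311.6 N and must supply an equal counterclockwise moment, so its lever arm about the knife-edge support is 284.9 / 311.6 = 0.914 m.
That puts it at 2.29 − 0.914 = 1.38 m from the left end.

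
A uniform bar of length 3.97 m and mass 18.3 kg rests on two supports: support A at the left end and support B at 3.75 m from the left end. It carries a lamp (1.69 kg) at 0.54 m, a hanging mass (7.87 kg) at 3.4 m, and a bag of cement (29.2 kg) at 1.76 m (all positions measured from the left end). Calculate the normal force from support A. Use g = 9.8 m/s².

R_A ≈ 258 N

Choose support B as the axis so its reaction then has zero moment arm.
Beam weight: 18.3 × 9.8 = 179.3 N down at 1.985 m → arm 1.765 m, τ = 179.3 × 1.765 = 316.5 N·m counterclockwise.
Lamp: 1.69 × 9.8 = 16.56 N down at 0.54 m → arm 3.21 m, τ = 16.56 × 3.21 = 53.16 N·m counterclockwise.
Hanging mass: 7.87 × 9.8 = 77.13 N down at 3.4 m → arm 0.35 m, τ = 77.13 × 0.35 = 27 N·m counterclockwise.
Bag of cement: 29.2 × 9.8 = 286.2 N down at 1.76 m → arm 1.99 m, τ = 286.2 × 1.99 = 569.5 N·m counterclockwise.
Net load moment about support B = 966.2 N·m counterclockwise.
Reaction R at support A is upward at 0 m, arm 3.75 m → moment R × 3.75 clockwise.
For rotational equilibrium, R × 3.75 = 966.2, so R = 258 N.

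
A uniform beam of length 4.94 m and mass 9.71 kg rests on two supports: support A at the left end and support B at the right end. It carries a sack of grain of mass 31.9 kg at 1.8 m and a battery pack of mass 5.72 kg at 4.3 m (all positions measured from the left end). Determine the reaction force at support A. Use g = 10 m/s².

R_A ≈ 259 N

Take moments about support B.
Beam weight: 9.71 × 10 = 97.1 N down at 2.47 m → arm 2.47 m, τ = 97.1 × 2.47 = 239.8 N·m counterclockwise.
Sack of grain: 31.9 × 10 = 319 N down at 1.8 m → arm 3.14 m, τ = 319 × 3.14 = 1002 N·m counterclockwise.
Battery pack: 5.72 × 10 = 57.2 N down at 4.3 m → arm 0.64 m, τ = 57.2 × 0.64 = 36.61 N·m counterclockwise.
Net load moment about support B = 1278 N·m counterclockwise.
Reaction R at support A is upward at 0 m, arm 4.94 m → moment R × 4.94 clockwise.
Setting net torque to zero: R × 4.94 = 1278 → R = 259 N.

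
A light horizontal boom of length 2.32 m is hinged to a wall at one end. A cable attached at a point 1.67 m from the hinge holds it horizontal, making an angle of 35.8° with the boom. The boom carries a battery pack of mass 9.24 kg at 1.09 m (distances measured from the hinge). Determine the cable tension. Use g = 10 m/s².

Take moments about the hinge.
Battery pack: 9.24 × 10 = 92.4 N down at 1.09 m → arm 1.09 m, τ = 92.4 × 1.09 = 100.7 N·m clockwise.
Total clockwise load moment = 100.7 N·m.
The cable tension T acts at 1.67 m; only its component perpendicular to the boom, T sinθ, produces torque. sin 35.8° = 0.585.
Balancing moments: T × 1.67 × 0.585 = 100.7, giving T = 100.7 / 0.9769 = 103 N.

T ≈ 103 N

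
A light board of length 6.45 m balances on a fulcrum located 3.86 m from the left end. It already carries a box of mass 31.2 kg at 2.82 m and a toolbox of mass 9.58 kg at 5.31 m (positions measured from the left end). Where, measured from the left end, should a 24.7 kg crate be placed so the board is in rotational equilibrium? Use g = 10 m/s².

About the fulcrum (at 3.86 m from the left end):
Box: 31.2 × 10 = 312 N down at 2.82 m → arm 1.04 m, τ = 312 × 1.04 = 324.5 N·m counterclockwise.
Toolbox: 9.58 × 10 = 95.8 N down at 5.31 m → arm 1.45 m, τ = 95.8 × 1.45 = 138.9 N·m clockwise.
Net moment of existing loads = 185.6 N·m counterclockwise.
The crate weighs 24.7 × 10 = 247 N and must supply an equal clockwise moment, so its lever arm about the fulcrum is 185.6 / 247 = 0.751 m.
That puts it at 3.86 + 0.751 = 4.61 m from the left end.

x ≈ 4.61 m from the left end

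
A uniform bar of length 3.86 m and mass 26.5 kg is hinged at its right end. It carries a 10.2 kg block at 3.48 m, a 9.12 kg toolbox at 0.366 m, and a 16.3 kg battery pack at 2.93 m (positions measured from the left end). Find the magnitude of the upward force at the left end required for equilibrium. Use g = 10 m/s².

F ≈ 264 N

Taking torques about the right end:
Beam weight: 26.5 × 10 = 265 N down at 1.93 m → arm 1.93 m, τ = 265 × 1.93 = 511.4 N·m counterclockwise.
Block: 10.2 × 10 = 102 N down at 3.48 m → arm 0.38 m, τ = 102 × 0.38 = 38.76 N·m counterclockwise.
Toolbox: 9.12 × 10 = 91.2 N down at 0.366 m → arm 3.494 m, τ = 91.2 × 3.494 = 318.7 N·m counterclockwise.
Battery pack: 16.3 × 10 = 163 N down at 2.93 m → arm 0.93 m, τ = 163 × 0.93 = 151.6 N·m counterclockwise.
Net moment of the loads = 1020 N·m counterclockwise.
The upward force F acts at the left end, arm 3.86 m, giving F × 3.86 clockwise.
Balancing moments: F × 3.86 = 1020, giving F = 1020 / 3.86 = 264 N.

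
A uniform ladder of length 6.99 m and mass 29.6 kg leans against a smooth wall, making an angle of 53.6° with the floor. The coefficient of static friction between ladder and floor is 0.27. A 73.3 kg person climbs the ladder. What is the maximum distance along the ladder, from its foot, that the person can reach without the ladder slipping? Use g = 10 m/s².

d ≈ 2.18 m

About the foot of the ladder:
Ladder weight 29.6×10 = 296 N acts at 3.495 m along the ladder; its horizontal arm is 3.495·cos53.6° = 2.074 m → τ = 613.9 N·m clockwise.
Person weight 73.3×10 = 733 N at distance d → arm d·cos53.6° → τ = 733·d·0.5934 clockwise.
Wall normal N at the top has arm L sinθ = 5.626 m counterclockwise, so Στ = 0 gives N·5.626 = 613.9 + 435·d.
ΣFy = 0 ⇒ N_floor = 1029 N, so the maximum friction is μ_s·N_floor = 0.27×1029 = 277.8 N. ΣFx = 0 ⇒ N_wall = f, so at the slipping point N = 277.8 N.
Substituting: 277.8×5.626 = 613.9 + 435·d ⇒ d = (1563 − 613.9) / 435 = 2.18 m.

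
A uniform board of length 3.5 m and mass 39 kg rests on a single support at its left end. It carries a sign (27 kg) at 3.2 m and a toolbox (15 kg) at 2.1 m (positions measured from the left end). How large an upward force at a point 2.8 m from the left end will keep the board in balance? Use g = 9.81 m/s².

Taking torques about the left end:
Beam weight: 39 × 9.81 = 382.6 N down at 1.75 m → arm 1.75 m, τ = 382.6 × 1.75 = 669.6 N·m clockwise.
Sign: 27 × 9.81 = 264.9 N down at 3.2 m → arm 3.2 m, τ = 264.9 × 3.2 = 847.7 N·m clockwise.
Toolbox: 15 × 9.81 = 147.2 N down at 2.1 m → arm 2.1 m, τ = 147.2 × 2.1 = 309.1 N·m clockwise.
Net moment of the loads = 1826 N·m clockwise.
The upward force F acts at a point 2.8 m from the left end, arm 2.8 m, giving F × 2.8 counterclockwise.
Balancing moments: F × 2.8 = 1826, giving F = 1826 / 2.8 = 652 N.

F ≈ 652 N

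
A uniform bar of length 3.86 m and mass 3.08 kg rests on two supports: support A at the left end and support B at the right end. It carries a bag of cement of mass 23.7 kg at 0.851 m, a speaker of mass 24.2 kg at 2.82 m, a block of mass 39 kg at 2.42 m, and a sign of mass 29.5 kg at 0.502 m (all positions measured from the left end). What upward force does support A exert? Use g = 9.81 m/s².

R_A ≈ 655 N

Choose support B as the axis so its reaction then has zero moment arm.
Beam weight: 3.08 × 9.81 = 30.21 N down at 1.93 m → arm 1.93 m, τ = 30.21 × 1.93 = 58.31 N·m counterclockwise.
Bag of cement: 23.7 × 9.81 = 232.5 N down at 0.851 m → arm 3.009 m, τ = 232.5 × 3.009 = 699.6 N·m counterclockwise.
Speaker: 24.2 × 9.81 = 237.4 N down at 2.82 m → arm 1.04 m, τ = 237.4 × 1.04 = 246.9 N·m counterclockwise.
Block: 39 × 9.81 = 382.6 N down at 2.42 m → arm 1.44 m, τ = 382.6 × 1.44 = 550.9 N·m counterclockwise.
Sign: 29.5 × 9.81 = 289.4 N down at 0.502 m → arm 3.358 m, τ = 289.4 × 3.358 = 971.8 N·m counterclockwise.
Net load moment about support B = 2528 N·m counterclockwise.
Reaction R at support A is upward at 0 m, arm 3.86 m → moment R × 3.86 clockwise.
For rotational equilibrium, R × 3.86 = 2528, so R = 655 N.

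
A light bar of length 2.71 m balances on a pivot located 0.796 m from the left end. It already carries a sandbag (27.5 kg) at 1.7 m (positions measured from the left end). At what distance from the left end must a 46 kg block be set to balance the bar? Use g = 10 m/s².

Choose the pivot (at 0.796 m from the left end) as the axis so the support reaction has zero arm there.
Sandbag: 27.5 × 10 = 275 N down at 1.7 m → arm 0.904 m, τ = 275 × 0.904 = 248.6 N·m clockwise.
Net moment of existing loads = 248.6 N·m clockwise.
The block weighs 46 × 10 = 460 N and must supply an equal counterclockwise moment, so its lever arm about the pivot is 248.6 / 460 = 0.54 m.
That puts it at 0.796 − 0.54 = 0.256 m from the left end.

x ≈ 0.256 m from the left end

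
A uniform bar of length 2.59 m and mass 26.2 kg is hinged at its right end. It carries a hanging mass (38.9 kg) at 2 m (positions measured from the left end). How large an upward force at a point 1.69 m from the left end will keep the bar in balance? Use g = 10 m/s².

F ≈ 632 N

Choose the right end as the axis so the unknown pivot reaction has zero arm there.
Beam weight: 26.2 × 10 = 262 N down at 1.295 m → arm 1.295 m, τ = 262 × 1.295 = 339.3 N·m counterclockwise.
Hanging mass: 38.9 × 10 = 389 N down at 2 m → arm 0.59 m, τ = 389 × 0.59 = 229.5 N·m counterclockwise.
Net moment of the loads = 568.8 N·m counterclockwise.
The upward force F acts at a point 1.69 m from the left end, arm 0.9 m, giving F × 0.9 clockwise.
Στ = 0 ⇒ F × 0.9 = 568.8 ⇒ F = 568.8 / 0.9 = 632 N.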